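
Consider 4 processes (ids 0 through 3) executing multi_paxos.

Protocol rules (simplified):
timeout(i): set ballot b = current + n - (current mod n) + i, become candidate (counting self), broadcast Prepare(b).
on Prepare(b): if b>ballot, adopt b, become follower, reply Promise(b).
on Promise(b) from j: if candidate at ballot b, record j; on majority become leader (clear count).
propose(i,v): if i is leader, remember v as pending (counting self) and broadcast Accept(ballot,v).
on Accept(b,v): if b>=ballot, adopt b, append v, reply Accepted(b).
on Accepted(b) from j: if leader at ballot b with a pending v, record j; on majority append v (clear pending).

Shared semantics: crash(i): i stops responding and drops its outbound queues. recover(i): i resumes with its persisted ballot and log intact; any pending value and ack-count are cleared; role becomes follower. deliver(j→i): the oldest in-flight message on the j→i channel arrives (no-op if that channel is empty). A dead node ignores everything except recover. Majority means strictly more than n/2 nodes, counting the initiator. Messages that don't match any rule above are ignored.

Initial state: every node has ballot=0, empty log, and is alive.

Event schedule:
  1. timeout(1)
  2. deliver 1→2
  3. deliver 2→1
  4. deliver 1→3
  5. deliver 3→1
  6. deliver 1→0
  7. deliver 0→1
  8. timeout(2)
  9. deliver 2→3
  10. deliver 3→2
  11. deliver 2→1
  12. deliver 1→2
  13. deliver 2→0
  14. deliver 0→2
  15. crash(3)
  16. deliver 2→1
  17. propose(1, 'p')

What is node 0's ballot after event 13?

10

step 1 timeout(1): 1={cand,b=5,log=-}
step 2 deliver 1→2: 2={foll,b=5,log=-}
step 3 deliver 2→1: —
step 4 deliver 1→3: 3={foll,b=5,log=-}
step 5 deliver 3→1: 1={lead,b=5,log=-}
step 6 deliver 1→0: 0={foll,b=5,log=-}
step 7 deliver 0→1: —
step 8 timeout(2): 2={cand,b=10,log=-}
step 9 deliver 2→3: 3={foll,b=10,log=-}
step 10 deliver 3→2: —
step 11 deliver 2→1: 1={foll,b=10,log=-}
step 12 deliver 1→2: 2={lead,b=10,log=-}
step 13 deliver 2→0: 0={foll,b=10,log=-}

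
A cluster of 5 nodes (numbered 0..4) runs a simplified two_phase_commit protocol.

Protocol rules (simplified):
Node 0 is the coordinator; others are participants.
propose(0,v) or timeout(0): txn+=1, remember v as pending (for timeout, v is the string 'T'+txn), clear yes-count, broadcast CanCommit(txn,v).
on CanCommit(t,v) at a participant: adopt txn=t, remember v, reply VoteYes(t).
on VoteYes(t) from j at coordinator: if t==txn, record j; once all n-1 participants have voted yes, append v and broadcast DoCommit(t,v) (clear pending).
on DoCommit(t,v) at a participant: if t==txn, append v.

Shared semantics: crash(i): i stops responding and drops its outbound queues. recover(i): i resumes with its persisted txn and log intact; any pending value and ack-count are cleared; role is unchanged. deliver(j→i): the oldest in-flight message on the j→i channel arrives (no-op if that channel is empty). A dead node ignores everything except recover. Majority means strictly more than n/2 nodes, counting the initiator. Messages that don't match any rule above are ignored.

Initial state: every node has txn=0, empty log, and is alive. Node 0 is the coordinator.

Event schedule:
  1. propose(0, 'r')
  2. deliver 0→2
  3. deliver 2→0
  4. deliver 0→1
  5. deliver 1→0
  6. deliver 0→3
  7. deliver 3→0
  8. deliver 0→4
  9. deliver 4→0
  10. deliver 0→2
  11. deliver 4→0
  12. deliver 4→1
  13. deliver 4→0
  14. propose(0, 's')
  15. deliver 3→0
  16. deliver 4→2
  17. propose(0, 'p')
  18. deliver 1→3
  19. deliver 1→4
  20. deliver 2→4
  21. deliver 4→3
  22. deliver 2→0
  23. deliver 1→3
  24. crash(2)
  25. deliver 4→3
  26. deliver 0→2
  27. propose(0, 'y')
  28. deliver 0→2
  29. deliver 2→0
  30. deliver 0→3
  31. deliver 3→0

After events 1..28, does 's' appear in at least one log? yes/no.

step 1 propose(0,'r'): 0={coor,t=1,log=-}
step 2 deliver 0→2: 2={part,t=1,log=-}
step 3 deliver 2→0: —
step 4 deliver 0→1: 1={part,t=1,log=-}
step 5 deliver 1→0: —
step 6 deliver 0→3: 3={part,t=1,log=-}
step 7 deliver 3→0: —
step 8 deliver 0→4: 4={part,t=1,log=-}
step 9 deliver 4→0: 0={coor,t=1,log=r}
step 10 deliver 0→2: 2={part,t=1,log=r}
step 11 deliver 4→0: —
step 12 deliver 4→1: —
step 13 deliver 4→0: —
step 14 propose(0,'s'): 0={coor,t=2,log=r}
step 15 deliver 3→0: —
step 16 deliver 4→2: —
step 17 propose(0,'p'): 0={coor,t=3,log=r}
step 18 deliver 1→3: —
step 19 deliver 1→4: —
step 20 deliver 2→4: —
step 21 deliver 4→3: —
step 22 deliver 2→0: —
step 23 deliver 1→3: —
step 24 crash(2): 2={✗part,t=1,log=r}
step 25 deliver 4→3: —
step 26 deliver 0→2: —
step 27 propose(0,'y'): 0={coor,t=4,log=r}
step 28 deliver 0→2: —

no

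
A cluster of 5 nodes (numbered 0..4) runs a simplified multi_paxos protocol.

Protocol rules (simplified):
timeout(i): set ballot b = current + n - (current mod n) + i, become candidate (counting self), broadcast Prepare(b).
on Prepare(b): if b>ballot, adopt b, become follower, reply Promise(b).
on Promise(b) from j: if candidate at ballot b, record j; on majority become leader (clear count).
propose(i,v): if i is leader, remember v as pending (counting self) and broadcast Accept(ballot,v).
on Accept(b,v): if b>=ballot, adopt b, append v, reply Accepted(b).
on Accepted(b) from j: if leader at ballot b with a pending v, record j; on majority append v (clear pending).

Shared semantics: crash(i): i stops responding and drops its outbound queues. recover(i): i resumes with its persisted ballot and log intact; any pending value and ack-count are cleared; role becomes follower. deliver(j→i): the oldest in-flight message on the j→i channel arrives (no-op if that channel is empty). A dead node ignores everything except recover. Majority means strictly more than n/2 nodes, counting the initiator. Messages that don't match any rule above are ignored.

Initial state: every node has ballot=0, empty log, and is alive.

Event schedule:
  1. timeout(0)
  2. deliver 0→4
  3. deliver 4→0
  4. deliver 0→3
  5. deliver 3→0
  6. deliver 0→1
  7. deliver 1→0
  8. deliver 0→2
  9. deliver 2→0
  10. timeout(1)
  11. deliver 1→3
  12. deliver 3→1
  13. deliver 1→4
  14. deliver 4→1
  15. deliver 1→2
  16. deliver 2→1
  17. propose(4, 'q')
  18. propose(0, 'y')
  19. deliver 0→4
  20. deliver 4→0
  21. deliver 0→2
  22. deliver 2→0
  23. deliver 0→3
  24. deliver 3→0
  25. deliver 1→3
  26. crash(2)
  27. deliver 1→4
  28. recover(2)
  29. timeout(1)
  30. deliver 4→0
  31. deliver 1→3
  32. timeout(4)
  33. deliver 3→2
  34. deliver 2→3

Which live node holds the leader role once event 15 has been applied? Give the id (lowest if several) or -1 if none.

[1] timeout(0) → N0(cand b5 [-])
[2] deliver 0→4 → N4(foll b5 [-])
[3] deliver 4→0 → ∅
[4] deliver 0→3 → N3(foll b5 [-])
[5] deliver 3→0 → N0(lead b5 [-])
[6] deliver 0→1 → N1(foll b5 [-])
[7] deliver 1→0 → ∅
[8] deliver 0→2 → N2(foll b5 [-])
[9] deliver 2→0 → ∅
[10] timeout(1) → N1(cand b11 [-])
[11] deliver 1→3 → N3(foll b11 [-])
[12] deliver 3→1 → ∅
[13] deliver 1→4 → N4(foll b11 [-])
[14] deliver 4→1 → N1(lead b11 [-])
[15] deliver 1→2 → N2(foll b11 [-])

0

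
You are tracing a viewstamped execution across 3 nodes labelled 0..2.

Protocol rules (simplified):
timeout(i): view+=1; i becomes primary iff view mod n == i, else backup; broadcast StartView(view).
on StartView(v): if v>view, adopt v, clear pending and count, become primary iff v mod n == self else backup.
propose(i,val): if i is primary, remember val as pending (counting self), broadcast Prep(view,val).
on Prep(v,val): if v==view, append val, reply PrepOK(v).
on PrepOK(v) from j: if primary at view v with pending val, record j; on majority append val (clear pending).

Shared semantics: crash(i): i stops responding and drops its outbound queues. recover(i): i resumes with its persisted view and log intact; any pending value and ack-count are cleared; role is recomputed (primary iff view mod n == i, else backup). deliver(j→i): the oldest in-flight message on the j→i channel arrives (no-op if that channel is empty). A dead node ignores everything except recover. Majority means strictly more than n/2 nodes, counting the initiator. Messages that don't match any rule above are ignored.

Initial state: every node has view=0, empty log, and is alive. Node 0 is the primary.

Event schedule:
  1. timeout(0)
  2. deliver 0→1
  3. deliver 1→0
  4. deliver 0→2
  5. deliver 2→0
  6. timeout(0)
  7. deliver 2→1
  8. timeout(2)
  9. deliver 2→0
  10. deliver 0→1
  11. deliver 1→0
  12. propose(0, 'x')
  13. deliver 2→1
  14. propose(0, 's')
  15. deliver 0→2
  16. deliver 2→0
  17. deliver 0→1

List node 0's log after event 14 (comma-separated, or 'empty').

after 1 — timeout(0): n0:back/v1/[-]
after 2 — deliver 0→1: n1:prim/v1/[-]
after 3 — deliver 1→0: ·
after 4 — deliver 0→2: n2:back/v1/[-]
after 5 — deliver 2→0: ·
after 6 — timeout(0): n0:back/v2/[-]
after 7 — deliver 2→1: ·
after 8 — timeout(2): n2:prim/v2/[-]
after 9 — deliver 2→0: ·
after 10 — deliver 0→1: n1:back/v2/[-]
after 11 — deliver 1→0: ·
after 12 — propose(0,'x'): ·
after 13 — deliver 2→1: ·
after 14 — propose(0,'s'): ·

empty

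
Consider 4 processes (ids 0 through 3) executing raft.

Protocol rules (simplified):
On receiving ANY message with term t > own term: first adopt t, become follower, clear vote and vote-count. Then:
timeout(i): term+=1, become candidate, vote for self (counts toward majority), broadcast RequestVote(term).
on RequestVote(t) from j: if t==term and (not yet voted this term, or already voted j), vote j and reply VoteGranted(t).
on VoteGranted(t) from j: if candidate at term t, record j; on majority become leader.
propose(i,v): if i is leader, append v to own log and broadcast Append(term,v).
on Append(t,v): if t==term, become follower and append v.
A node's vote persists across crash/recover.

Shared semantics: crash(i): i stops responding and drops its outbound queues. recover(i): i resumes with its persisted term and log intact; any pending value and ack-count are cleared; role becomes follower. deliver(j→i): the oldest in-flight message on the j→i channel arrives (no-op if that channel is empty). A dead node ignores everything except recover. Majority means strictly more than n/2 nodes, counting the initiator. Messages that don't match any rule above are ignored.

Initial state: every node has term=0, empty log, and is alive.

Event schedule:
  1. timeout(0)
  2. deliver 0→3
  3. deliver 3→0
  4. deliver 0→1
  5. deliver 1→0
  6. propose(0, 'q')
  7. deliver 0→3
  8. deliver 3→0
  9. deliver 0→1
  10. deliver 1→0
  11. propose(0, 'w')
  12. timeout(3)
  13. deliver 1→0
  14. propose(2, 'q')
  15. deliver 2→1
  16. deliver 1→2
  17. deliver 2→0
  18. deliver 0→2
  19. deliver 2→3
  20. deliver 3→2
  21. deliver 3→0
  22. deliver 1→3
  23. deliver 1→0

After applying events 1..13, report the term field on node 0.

1

1. timeout(0):  <0:cand t1 ->
2. deliver 0→3:  <3:foll t1 ->
3. deliver 3→0:  nop
4. deliver 0→1:  <1:foll t1 ->
5. deliver 1→0:  <0:lead t1 ->
6. propose(0,'q'):  <0:lead t1 q>
7. deliver 0→3:  <3:foll t1 q>
8. deliver 3→0:  nop
9. deliver 0→1:  <1:foll t1 q>
10. deliver 1→0:  nop
11. propose(0,'w'):  <0:lead t1 q,w>
12. timeout(3):  <3:cand t2 q>
13. deliver 1→0:  nop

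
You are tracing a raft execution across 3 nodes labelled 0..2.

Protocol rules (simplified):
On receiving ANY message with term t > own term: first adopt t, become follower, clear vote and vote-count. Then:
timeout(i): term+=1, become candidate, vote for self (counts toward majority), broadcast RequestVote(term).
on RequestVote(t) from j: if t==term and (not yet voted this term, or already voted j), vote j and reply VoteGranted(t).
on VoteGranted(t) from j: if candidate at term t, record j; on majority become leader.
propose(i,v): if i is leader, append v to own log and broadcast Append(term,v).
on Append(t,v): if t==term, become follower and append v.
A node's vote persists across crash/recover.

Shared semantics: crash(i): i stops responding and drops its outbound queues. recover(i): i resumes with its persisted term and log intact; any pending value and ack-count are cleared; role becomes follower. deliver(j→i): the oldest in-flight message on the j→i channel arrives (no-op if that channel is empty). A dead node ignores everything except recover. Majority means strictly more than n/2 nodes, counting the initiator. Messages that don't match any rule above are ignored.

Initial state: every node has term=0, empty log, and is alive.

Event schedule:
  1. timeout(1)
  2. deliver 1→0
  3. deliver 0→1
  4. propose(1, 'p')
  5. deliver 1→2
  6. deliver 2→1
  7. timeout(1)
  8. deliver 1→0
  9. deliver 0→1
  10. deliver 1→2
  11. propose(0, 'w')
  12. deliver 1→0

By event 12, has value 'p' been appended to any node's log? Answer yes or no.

yes

after 1 — timeout(1): n1:cand/t1/[-]
after 2 — deliver 1→0: n0:foll/t1/[-]
after 3 — deliver 0→1: n1:lead/t1/[-]
after 4 — propose(1,'p'): n1:lead/t1/[p]
after 5 — deliver 1→2: n2:foll/t1/[-]
after 6 — deliver 2→1: ·
after 7 — timeout(1): n1:cand/t2/[p]
after 8 — deliver 1→0: n0:foll/t1/[p]
after 9 — deliver 0→1: ·
after 10 — deliver 1→2: n2:foll/t1/[p]
after 11 — propose(0,'w'): ·
after 12 — deliver 1→0: n0:foll/t2/[p]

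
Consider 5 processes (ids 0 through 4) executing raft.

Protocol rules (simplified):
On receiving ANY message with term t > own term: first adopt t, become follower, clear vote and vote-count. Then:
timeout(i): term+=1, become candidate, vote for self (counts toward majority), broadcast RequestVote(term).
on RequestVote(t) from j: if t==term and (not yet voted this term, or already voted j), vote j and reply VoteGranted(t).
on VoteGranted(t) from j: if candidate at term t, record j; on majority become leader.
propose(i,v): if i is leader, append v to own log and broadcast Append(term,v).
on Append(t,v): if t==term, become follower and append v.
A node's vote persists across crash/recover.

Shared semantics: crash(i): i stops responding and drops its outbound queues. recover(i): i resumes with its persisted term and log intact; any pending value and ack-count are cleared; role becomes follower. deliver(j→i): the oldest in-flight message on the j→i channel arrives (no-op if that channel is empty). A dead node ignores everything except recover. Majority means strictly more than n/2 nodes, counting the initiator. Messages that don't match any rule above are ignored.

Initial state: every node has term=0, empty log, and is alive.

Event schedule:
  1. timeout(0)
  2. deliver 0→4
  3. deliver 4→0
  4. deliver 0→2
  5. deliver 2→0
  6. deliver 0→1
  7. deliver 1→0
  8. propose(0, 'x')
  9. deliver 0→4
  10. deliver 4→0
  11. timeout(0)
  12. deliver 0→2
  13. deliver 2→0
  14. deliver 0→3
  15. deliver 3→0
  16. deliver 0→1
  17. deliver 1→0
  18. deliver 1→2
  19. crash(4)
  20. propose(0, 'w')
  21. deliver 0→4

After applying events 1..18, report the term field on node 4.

1

e1 timeout(0): 0[cand,t=1,-]
e2 deliver 0→4: 4[foll,t=1,-]
e3 deliver 4→0: ·
e4 deliver 0→2: 2[foll,t=1,-]
e5 deliver 2→0: 0[lead,t=1,-]
e6 deliver 0→1: 1[foll,t=1,-]
e7 deliver 1→0: ·
e8 propose(0,'x'): 0[lead,t=1,x]
e9 deliver 0→4: 4[foll,t=1,x]
e10 deliver 4→0: ·
e11 timeout(0): 0[cand,t=2,x]
e12 deliver 0→2: 2[foll,t=1,x]
e13 deliver 2→0: ·
e14 deliver 0→3: 3[foll,t=1,-]
e15 deliver 3→0: ·
e16 deliver 0→1: 1[foll,t=1,x]
e17 deliver 1→0: ·
e18 deliver 1→2: ·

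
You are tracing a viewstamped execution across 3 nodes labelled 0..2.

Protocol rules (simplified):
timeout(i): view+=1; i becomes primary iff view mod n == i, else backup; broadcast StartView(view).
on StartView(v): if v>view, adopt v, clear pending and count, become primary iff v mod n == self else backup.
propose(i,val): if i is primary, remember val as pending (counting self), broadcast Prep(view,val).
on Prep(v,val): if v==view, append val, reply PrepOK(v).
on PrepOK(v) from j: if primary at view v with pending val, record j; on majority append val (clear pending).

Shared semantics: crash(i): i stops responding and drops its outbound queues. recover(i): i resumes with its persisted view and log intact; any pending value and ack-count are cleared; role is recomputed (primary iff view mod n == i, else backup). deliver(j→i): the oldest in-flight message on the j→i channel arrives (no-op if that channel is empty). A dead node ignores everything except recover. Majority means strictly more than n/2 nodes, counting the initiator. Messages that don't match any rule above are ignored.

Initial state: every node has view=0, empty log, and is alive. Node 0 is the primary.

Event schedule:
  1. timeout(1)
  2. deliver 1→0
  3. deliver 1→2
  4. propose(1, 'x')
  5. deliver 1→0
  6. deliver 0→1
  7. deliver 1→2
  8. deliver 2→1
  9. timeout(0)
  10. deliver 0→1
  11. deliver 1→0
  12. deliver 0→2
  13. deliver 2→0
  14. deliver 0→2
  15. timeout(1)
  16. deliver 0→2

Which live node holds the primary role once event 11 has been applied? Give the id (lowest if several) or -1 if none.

-1

step 1 timeout(1): 1={prim,v=1,log=-}
step 2 deliver 1→0: 0={back,v=1,log=-}
step 3 deliver 1→2: 2={back,v=1,log=-}
step 4 propose(1,'x'): —
step 5 deliver 1→0: 0={back,v=1,log=x}
step 6 deliver 0→1: 1={prim,v=1,log=x}
step 7 deliver 1→2: 2={back,v=1,log=x}
step 8 deliver 2→1: —
step 9 timeout(0): 0={back,v=2,log=x}
step 10 deliver 0→1: 1={back,v=2,log=x}
step 11 deliver 1→0: —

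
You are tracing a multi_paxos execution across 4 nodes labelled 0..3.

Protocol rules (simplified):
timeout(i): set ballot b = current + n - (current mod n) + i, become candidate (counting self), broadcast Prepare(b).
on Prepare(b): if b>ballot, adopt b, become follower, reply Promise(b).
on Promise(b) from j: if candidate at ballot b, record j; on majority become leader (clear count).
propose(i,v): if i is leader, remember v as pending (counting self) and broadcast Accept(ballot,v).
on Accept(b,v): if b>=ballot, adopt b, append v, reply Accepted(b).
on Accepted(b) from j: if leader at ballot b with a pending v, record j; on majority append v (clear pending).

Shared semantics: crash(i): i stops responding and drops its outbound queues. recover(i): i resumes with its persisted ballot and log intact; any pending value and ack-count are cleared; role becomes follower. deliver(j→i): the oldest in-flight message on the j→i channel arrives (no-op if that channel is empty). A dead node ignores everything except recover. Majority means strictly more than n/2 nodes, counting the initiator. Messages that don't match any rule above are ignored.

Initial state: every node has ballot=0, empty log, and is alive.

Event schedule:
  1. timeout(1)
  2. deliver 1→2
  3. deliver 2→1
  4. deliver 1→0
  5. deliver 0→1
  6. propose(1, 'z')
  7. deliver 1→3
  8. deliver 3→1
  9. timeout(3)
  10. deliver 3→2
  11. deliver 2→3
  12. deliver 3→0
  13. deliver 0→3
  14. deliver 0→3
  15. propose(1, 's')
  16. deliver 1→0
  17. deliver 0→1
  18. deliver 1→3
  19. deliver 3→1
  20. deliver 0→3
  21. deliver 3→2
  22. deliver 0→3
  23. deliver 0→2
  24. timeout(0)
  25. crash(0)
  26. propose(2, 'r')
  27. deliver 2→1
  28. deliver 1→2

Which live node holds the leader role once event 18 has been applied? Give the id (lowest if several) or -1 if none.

1

e1 timeout(1): 1[cand,b=5,-]
e2 deliver 1→2: 2[foll,b=5,-]
e3 deliver 2→1: ·
e4 deliver 1→0: 0[foll,b=5,-]
e5 deliver 0→1: 1[lead,b=5,-]
e6 propose(1,'z'): ·
e7 deliver 1→3: 3[foll,b=5,-]
e8 deliver 3→1: ·
e9 timeout(3): 3[cand,b=11,-]
e10 deliver 3→2: 2[foll,b=11,-]
e11 deliver 2→3: ·
e12 deliver 3→0: 0[foll,b=11,-]
e13 deliver 0→3: 3[lead,b=11,-]
e14 deliver 0→3: ·
e15 propose(1,'s'): ·
e16 deliver 1→0: ·
e17 deliver 0→1: ·
e18 deliver 1→3: ·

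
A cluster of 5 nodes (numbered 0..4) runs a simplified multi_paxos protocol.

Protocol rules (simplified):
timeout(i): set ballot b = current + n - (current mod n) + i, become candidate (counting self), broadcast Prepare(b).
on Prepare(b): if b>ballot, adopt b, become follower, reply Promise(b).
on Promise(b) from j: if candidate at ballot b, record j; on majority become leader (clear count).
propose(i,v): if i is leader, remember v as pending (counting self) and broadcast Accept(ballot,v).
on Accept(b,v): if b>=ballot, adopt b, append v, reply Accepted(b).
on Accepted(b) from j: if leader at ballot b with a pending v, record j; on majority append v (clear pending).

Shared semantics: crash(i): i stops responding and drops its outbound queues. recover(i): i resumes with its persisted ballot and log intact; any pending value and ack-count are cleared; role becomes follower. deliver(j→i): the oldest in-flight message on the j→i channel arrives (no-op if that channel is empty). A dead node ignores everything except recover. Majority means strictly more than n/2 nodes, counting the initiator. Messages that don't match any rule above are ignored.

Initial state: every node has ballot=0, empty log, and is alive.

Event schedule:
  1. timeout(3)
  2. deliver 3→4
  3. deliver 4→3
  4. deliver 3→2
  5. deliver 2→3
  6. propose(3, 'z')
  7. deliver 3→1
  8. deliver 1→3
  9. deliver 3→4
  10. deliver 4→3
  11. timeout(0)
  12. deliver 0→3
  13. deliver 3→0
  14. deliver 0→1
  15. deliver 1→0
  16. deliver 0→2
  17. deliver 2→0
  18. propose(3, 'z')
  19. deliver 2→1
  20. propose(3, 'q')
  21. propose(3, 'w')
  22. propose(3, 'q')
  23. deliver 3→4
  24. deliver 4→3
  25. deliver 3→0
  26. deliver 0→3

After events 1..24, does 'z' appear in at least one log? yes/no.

yes

[1] timeout(3) → N3(cand b8 [-])
[2] deliver 3→4 → N4(foll b8 [-])
[3] deliver 4→3 → ∅
[4] deliver 3→2 → N2(foll b8 [-])
[5] deliver 2→3 → N3(lead b8 [-])
[6] propose(3,'z') → ∅
[7] deliver 3→1 → N1(foll b8 [-])
[8] deliver 1→3 → ∅
[9] deliver 3→4 → N4(foll b8 [z])
[10] deliver 4→3 → ∅
[11] timeout(0) → N0(cand b5 [-])
[12] deliver 0→3 → ∅
[13] deliver 3→0 → N0(foll b8 [-])
[14] deliver 0→1 → ∅
[15] deliver 1→0 → ∅
[16] deliver 0→2 → ∅
[17] deliver 2→0 → ∅
[18] propose(3,'z') → ∅
[19] deliver 2→1 → ∅
[20] propose(3,'q') → ∅
[21] propose(3,'w') → ∅
[22] propose(3,'q') → ∅
[23] deliver 3→4 → N4(foll b8 [z,z])
[24] deliver 4→3 → ∅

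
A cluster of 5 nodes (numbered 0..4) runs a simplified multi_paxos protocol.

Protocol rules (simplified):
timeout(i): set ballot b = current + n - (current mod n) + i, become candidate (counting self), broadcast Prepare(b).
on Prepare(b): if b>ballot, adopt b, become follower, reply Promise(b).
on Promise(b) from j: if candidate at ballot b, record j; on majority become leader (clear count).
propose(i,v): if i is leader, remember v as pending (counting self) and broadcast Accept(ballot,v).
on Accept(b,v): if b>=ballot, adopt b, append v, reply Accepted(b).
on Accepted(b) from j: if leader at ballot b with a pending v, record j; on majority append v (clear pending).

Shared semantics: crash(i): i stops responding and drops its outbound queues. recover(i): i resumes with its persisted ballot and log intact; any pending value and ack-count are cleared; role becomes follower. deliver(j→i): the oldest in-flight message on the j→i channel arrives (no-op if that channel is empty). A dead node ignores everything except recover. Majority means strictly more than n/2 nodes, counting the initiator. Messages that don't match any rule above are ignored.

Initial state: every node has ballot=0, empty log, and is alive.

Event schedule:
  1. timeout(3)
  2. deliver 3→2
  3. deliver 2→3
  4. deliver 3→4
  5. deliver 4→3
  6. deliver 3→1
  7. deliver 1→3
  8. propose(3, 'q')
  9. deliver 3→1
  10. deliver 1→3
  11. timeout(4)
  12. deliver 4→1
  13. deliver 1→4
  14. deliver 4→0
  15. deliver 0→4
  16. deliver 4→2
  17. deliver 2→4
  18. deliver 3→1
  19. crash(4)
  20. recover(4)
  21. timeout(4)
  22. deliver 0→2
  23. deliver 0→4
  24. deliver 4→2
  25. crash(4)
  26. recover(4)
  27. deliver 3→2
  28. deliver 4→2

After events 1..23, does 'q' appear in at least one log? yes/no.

e1 timeout(3): 3[cand,b=8,-]
e2 deliver 3→2: 2[foll,b=8,-]
e3 deliver 2→3: ·
e4 deliver 3→4: 4[foll,b=8,-]
e5 deliver 4→3: 3[lead,b=8,-]
e6 deliver 3→1: 1[foll,b=8,-]
e7 deliver 1→3: ·
e8 propose(3,'q'): ·
e9 deliver 3→1: 1[foll,b=8,q]
e10 deliver 1→3: ·
e11 timeout(4): 4[cand,b=14,-]
e12 deliver 4→1: 1[foll,b=14,q]
e13 deliver 1→4: ·
e14 deliver 4→0: 0[foll,b=14,-]
e15 deliver 0→4: 4[lead,b=14,-]
e16 deliver 4→2: 2[foll,b=14,-]
e17 deliver 2→4: ·
e18 deliver 3→1: ·
e19 crash(4): 4[✗lead,b=14,-]
e20 recover(4): 4[foll,b=14,-]
e21 timeout(4): 4[cand,b=19,-]
e22 deliver 0→2: ·
e23 deliver 0→4: ·

yes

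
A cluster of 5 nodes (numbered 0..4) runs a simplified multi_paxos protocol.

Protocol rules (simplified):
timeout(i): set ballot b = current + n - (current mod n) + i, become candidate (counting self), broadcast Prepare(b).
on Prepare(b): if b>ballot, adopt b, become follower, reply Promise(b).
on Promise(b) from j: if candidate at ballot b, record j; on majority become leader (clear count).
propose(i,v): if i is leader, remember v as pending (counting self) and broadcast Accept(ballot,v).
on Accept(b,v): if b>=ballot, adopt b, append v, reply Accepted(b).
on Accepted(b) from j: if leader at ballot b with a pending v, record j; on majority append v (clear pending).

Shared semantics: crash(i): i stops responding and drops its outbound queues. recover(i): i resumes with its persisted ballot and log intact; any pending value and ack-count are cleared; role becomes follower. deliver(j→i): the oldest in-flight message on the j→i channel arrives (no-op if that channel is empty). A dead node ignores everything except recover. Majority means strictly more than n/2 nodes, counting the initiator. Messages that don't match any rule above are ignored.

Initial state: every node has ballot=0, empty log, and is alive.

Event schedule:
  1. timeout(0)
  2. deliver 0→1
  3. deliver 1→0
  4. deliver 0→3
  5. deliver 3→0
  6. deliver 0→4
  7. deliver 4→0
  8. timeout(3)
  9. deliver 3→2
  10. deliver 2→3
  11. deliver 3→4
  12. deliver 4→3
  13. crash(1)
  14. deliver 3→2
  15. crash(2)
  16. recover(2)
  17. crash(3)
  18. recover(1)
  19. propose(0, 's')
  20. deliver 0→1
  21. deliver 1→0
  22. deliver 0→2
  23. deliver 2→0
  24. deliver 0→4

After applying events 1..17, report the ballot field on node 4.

13

step 1 timeout(0): 0={cand,b=5,log=-}
step 2 deliver 0→1: 1={foll,b=5,log=-}
step 3 deliver 1→0: —
step 4 deliver 0→3: 3={foll,b=5,log=-}
step 5 deliver 3→0: 0={lead,b=5,log=-}
step 6 deliver 0→4: 4={foll,b=5,log=-}
step 7 deliver 4→0: —
step 8 timeout(3): 3={cand,b=13,log=-}
step 9 deliver 3→2: 2={foll,b=13,log=-}
step 10 deliver 2→3: —
step 11 deliver 3→4: 4={foll,b=13,log=-}
step 12 deliver 4→3: 3={lead,b=13,log=-}
step 13 crash(1): 1={✗foll,b=5,log=-}
step 14 deliver 3→2: —
step 15 crash(2): 2={✗foll,b=13,log=-}
step 16 recover(2): 2={foll,b=13,log=-}
step 17 crash(3): 3={✗lead,b=13,log=-}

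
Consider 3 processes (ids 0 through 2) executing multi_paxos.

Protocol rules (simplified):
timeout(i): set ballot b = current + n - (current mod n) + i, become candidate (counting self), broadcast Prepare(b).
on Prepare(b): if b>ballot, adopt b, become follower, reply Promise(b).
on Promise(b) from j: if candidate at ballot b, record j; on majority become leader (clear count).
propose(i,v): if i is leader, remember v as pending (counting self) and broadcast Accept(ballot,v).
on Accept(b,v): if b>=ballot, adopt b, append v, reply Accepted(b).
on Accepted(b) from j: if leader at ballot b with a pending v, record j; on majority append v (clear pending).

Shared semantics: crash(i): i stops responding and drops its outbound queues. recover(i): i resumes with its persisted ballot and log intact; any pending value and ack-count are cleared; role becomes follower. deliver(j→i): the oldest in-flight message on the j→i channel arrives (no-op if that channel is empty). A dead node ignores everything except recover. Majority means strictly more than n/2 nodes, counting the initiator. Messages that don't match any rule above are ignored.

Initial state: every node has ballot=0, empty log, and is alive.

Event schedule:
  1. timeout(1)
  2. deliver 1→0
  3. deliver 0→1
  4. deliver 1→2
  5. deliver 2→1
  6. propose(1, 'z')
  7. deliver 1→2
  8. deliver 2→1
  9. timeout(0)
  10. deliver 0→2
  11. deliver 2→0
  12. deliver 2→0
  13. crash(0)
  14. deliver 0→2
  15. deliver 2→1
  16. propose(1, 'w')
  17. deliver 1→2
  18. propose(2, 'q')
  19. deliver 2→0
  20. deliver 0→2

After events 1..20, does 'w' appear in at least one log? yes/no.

1. timeout(1):  <1:cand b4 ->
2. deliver 1→0:  <0:foll b4 ->
3. deliver 0→1:  <1:lead b4 ->
4. deliver 1→2:  <2:foll b4 ->
5. deliver 2→1:  nop
6. propose(1,'z'):  nop
7. deliver 1→2:  <2:foll b4 z>
8. deliver 2→1:  <1:lead b4 z>
9. timeout(0):  <0:cand b6 ->
10. deliver 0→2:  <2:foll b6 z>
11. deliver 2→0:  <0:lead b6 ->
12. deliver 2→0:  nop
13. crash(0):  <0:✗lead b6 ->
14. deliver 0→2:  nop
15. deliver 2→1:  nop
16. propose(1,'w'):  nop
17. deliver 1→2:  nop
18. propose(2,'q'):  nop
19. deliver 2→0:  nop
20. deliver 0→2:  nop

no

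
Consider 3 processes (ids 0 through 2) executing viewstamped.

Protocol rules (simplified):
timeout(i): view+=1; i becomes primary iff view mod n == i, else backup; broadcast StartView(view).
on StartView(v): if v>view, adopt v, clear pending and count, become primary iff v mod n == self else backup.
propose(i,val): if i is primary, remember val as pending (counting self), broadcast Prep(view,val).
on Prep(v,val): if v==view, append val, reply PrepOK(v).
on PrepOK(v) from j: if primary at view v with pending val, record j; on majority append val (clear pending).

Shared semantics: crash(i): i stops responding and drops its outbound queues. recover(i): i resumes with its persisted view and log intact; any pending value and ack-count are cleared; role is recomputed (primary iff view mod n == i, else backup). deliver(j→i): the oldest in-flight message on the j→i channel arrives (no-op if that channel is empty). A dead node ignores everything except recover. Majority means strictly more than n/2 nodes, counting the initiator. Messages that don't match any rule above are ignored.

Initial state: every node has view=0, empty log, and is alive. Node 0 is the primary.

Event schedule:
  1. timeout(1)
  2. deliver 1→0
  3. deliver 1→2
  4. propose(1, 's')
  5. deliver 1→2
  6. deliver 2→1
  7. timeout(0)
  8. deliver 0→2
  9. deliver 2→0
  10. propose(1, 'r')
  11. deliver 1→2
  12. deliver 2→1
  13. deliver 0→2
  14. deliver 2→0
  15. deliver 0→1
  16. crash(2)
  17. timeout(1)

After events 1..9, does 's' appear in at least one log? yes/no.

yes

after 1 — timeout(1): n1:prim/v1/[-]
after 2 — deliver 1→0: n0:back/v1/[-]
after 3 — deliver 1→2: n2:back/v1/[-]
after 4 — propose(1,'s'): ·
after 5 — deliver 1→2: n2:back/v1/[s]
after 6 — deliver 2→1: n1:prim/v1/[s]
after 7 — timeout(0): n0:back/v2/[-]
after 8 — deliver 0→2: n2:prim/v2/[s]
after 9 — deliver 2→0: ·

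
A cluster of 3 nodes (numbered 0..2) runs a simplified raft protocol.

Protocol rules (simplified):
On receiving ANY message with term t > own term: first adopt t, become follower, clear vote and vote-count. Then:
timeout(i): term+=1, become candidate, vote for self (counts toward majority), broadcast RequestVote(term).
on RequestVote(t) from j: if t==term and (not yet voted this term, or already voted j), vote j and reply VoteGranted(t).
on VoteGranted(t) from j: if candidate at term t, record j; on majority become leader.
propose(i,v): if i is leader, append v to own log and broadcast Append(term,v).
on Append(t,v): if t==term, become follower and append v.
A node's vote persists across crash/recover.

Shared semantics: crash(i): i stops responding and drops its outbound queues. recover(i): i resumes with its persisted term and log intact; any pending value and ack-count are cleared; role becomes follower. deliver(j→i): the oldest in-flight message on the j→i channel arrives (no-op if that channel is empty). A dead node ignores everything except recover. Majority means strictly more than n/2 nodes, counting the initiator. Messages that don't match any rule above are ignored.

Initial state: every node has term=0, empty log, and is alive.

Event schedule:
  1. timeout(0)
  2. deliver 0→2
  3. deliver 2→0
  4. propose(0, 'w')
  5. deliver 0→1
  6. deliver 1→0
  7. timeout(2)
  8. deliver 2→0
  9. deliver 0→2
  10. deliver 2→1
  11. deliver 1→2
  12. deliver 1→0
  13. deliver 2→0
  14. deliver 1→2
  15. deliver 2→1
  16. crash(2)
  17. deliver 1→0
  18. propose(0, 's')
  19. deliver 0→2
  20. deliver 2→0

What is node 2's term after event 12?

2

step 1 timeout(0): 0={cand,t=1,log=-}
step 2 deliver 0→2: 2={foll,t=1,log=-}
step 3 deliver 2→0: 0={lead,t=1,log=-}
step 4 propose(0,'w'): 0={lead,t=1,log=w}
step 5 deliver 0→1: 1={foll,t=1,log=-}
step 6 deliver 1→0: —
step 7 timeout(2): 2={cand,t=2,log=-}
step 8 deliver 2→0: 0={foll,t=2,log=w}
step 9 deliver 0→2: —
step 10 deliver 2→1: 1={foll,t=2,log=-}
step 11 deliver 1→2: 2={lead,t=2,log=-}
step 12 deliver 1→0: —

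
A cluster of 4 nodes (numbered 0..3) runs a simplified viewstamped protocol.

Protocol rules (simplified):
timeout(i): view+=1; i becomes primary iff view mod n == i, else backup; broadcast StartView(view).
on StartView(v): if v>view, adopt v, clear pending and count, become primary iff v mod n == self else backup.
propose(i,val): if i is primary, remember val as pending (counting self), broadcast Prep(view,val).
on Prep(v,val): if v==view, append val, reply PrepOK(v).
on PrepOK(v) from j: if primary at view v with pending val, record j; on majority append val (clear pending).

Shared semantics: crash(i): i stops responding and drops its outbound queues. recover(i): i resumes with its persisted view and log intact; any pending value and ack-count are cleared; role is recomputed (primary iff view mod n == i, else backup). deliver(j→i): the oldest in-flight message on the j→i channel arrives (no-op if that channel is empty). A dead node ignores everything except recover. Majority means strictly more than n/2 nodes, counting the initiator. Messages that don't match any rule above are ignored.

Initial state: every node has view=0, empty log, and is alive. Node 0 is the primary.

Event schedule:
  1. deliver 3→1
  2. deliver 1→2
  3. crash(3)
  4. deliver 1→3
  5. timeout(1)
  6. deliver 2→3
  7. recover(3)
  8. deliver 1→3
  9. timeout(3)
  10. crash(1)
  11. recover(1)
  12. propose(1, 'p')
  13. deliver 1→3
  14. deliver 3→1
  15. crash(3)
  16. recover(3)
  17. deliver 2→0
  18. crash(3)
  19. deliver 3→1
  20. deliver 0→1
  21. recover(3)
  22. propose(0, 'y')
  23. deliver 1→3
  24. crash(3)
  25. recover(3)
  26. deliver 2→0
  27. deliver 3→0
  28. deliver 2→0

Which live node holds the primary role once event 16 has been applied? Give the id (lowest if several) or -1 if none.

e1 deliver 3→1: ·
e2 deliver 1→2: ·
e3 crash(3): 3[✗back,v=0,-]
e4 deliver 1→3: ·
e5 timeout(1): 1[prim,v=1,-]
e6 deliver 2→3: ·
e7 recover(3): 3[back,v=0,-]
e8 deliver 1→3: 3[back,v=1,-]
e9 timeout(3): 3[back,v=2,-]
e10 crash(1): 1[✗prim,v=1,-]
e11 recover(1): 1[prim,v=1,-]
e12 propose(1,'p'): ·
e13 deliver 1→3: ·
e14 deliver 3→1: 1[back,v=2,-]
e15 crash(3): 3[✗back,v=2,-]
e16 recover(3): 3[back,v=2,-]

0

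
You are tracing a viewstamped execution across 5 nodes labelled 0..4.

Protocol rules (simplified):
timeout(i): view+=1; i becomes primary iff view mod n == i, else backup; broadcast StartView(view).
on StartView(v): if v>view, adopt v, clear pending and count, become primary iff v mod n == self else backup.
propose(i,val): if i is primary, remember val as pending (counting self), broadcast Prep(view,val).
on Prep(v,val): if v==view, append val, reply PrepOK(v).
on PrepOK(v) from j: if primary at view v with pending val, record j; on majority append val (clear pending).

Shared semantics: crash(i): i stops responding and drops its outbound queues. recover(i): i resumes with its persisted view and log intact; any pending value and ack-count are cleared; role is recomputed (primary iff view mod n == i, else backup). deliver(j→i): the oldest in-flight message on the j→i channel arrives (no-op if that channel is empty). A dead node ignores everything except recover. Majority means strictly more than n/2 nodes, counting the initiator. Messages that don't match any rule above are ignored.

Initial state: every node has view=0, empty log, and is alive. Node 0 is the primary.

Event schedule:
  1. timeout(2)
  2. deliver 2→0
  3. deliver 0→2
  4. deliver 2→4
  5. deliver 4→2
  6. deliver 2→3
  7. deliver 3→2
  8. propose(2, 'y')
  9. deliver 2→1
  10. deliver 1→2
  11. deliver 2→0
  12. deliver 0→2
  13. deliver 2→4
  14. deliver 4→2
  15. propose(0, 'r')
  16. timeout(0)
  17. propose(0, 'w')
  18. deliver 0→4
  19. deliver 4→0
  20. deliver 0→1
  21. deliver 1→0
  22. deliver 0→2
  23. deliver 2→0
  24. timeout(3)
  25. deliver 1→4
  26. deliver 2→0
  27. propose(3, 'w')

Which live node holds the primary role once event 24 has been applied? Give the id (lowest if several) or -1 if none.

2

e1 timeout(2): 2[back,v=1,-]
e2 deliver 2→0: 0[back,v=1,-]
e3 deliver 0→2: ·
e4 deliver 2→4: 4[back,v=1,-]
e5 deliver 4→2: ·
e6 deliver 2→3: 3[back,v=1,-]
e7 deliver 3→2: ·
e8 propose(2,'y'): ·
e9 deliver 2→1: 1[prim,v=1,-]
e10 deliver 1→2: ·
e11 deliver 2→0: ·
e12 deliver 0→2: ·
e13 deliver 2→4: ·
e14 deliver 4→2: ·
e15 propose(0,'r'): ·
e16 timeout(0): 0[back,v=2,-]
e17 propose(0,'w'): ·
e18 deliver 0→4: 4[back,v=2,-]
e19 deliver 4→0: ·
e20 deliver 0→1: 1[back,v=2,-]
e21 deliver 1→0: ·
e22 deliver 0→2: 2[prim,v=2,-]
e23 deliver 2→0: ·
e24 timeout(3): 3[back,v=2,-]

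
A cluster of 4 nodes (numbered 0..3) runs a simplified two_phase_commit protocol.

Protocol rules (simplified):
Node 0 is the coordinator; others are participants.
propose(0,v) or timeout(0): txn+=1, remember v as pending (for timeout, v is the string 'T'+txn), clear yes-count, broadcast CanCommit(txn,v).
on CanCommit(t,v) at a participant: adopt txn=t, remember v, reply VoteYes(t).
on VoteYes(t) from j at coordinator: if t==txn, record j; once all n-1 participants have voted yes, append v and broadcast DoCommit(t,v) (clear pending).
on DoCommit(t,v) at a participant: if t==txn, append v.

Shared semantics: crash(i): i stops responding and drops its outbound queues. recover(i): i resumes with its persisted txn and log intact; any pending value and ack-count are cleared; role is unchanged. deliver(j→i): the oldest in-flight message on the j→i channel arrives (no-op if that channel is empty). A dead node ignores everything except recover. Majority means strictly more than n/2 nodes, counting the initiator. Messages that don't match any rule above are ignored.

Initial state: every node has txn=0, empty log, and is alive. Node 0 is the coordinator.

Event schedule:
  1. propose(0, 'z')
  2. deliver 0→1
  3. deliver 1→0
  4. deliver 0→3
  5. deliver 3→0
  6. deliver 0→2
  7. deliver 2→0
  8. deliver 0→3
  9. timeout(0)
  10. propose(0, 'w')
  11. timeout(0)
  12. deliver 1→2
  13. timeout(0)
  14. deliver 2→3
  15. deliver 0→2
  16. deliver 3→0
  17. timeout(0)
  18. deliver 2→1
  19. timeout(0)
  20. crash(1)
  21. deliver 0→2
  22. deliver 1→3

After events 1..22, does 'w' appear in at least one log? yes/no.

no

e1 propose(0,'z'): 0[coor,t=1,-]
e2 deliver 0→1: 1[part,t=1,-]
e3 deliver 1→0: ·
e4 deliver 0→3: 3[part,t=1,-]
e5 deliver 3→0: ·
e6 deliver 0→2: 2[part,t=1,-]
e7 deliver 2→0: 0[coor,t=1,z]
e8 deliver 0→3: 3[part,t=1,z]
e9 timeout(0): 0[coor,t=2,z]
e10 propose(0,'w'): 0[coor,t=3,z]
e11 timeout(0): 0[coor,t=4,z]
e12 deliver 1→2: ·
e13 timeout(0): 0[coor,t=5,z]
e14 deliver 2→3: ·
e15 deliver 0→2: 2[part,t=1,z]
e16 deliver 3→0: ·
e17 timeout(0): 0[coor,t=6,z]
e18 deliver 2→1: ·
e19 timeout(0): 0[coor,t=7,z]
e20 crash(1): 1[✗part,t=1,-]
e21 deliver 0→2: 2[part,t=2,z]
e22 deliver 1→3: ·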